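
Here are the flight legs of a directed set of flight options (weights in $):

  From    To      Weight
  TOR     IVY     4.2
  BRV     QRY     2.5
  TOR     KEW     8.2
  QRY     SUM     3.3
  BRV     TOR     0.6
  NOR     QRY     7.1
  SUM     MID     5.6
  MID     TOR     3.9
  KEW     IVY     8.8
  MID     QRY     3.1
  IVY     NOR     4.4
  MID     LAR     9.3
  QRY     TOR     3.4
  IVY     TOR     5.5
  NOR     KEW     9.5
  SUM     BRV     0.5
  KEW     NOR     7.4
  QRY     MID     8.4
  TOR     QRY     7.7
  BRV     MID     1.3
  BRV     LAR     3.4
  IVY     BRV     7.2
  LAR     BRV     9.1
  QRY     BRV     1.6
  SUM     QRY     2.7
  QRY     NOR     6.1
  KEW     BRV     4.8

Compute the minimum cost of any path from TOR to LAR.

Running Dijkstra from TOR:
TOR: 0
IVY: 4.2  (via TOR)
QRY: 7.7  (via TOR)
KEW: 8.2  (via TOR)
NOR: 8.6  (via IVY)
BRV: 9.3  (via QRY)
MID: 10.6  (via BRV)
SUM: 11  (via QRY)
LAR: 12.7  (via BRV)
Shortest route: TOR → QRY → BRV → LAR = $12.7.

$12.7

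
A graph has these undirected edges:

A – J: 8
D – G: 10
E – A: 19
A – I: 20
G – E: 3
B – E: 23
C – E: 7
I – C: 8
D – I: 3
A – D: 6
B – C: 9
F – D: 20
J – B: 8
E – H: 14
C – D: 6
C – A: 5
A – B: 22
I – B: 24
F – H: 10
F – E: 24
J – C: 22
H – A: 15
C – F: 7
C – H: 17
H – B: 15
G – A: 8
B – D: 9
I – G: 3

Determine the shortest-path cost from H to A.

15

Compare a few routes:
H → C → A: 17+5 = 22
H → E → G → A: 14+3+8 = 25
H → F → C → A: 10+7+5 = 22
H → A: 15 = 15
Cheapest is H → A at 15.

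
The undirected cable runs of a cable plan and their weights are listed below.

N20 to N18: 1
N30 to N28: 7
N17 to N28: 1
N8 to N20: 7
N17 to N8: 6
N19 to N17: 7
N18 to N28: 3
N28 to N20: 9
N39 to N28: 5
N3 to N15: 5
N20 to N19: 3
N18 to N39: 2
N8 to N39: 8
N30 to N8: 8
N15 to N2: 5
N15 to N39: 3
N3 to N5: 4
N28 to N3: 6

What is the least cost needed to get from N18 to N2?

10

Shortest distances from N18:
N18: 0
N20: 1  (via N18)
N39: 2  (via N18)
N28: 3  (via N18)
N19: 4  (via N20)
N17: 4  (via N28)
N15: 5  (via N39)
N8: 8  (via N20)
N3: 9  (via N28)
N2: 10  (via N15)
Shortest route: N18–N39–N15–N2 = 10.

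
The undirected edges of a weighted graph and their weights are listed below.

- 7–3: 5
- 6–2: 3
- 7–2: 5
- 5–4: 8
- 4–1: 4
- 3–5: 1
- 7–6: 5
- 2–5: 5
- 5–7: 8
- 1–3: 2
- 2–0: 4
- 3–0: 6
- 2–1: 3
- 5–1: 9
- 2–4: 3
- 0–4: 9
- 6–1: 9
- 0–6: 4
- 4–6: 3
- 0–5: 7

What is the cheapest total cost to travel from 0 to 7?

9

Shortest distances from 0:
0: 0
2: 4  (via 0)
6: 4  (via 0)
3: 6  (via 0)
1: 7  (via 2)
4: 7  (via 2)
5: 7  (via 0)
7: 9  (via 2)
Shortest route: 0–2–7 = 9.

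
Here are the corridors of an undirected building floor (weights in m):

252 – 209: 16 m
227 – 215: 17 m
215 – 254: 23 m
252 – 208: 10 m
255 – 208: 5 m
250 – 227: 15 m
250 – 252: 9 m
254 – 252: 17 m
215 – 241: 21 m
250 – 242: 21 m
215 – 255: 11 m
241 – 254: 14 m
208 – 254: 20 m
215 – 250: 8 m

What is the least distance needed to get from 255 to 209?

31 m

Enumerating some paths:
255 - 215 - 250 - 252 - 209: 11+8+9+16 = 44
255 - 215 - 254 - 252 - 209: 11+23+17+16 = 67
255 - 208 - 252 - 209: 5+10+16 = 31
255 - 208 - 254 - 252 - 209: 5+20+17+16 = 58
The minimum is 31 m via 255 - 208 - 252 - 209.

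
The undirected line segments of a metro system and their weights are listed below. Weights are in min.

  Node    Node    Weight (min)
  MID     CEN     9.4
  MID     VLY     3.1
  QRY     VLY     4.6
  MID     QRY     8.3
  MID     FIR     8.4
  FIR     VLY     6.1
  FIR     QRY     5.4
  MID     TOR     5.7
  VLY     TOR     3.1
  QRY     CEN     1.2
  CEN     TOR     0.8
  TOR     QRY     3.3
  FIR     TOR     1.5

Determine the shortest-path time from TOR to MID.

5.7 min

Compare a few routes:
TOR → VLY → MID: 3.1+3.1 = 6.2
TOR → CEN → QRY → VLY → MID: 0.8+1.2+4.6+3.1 = 9.7
TOR → MID: 5.7 = 5.7
TOR → FIR → MID: 1.5+8.4 = 9.9
Cheapest is TOR → MID at 5.7 min.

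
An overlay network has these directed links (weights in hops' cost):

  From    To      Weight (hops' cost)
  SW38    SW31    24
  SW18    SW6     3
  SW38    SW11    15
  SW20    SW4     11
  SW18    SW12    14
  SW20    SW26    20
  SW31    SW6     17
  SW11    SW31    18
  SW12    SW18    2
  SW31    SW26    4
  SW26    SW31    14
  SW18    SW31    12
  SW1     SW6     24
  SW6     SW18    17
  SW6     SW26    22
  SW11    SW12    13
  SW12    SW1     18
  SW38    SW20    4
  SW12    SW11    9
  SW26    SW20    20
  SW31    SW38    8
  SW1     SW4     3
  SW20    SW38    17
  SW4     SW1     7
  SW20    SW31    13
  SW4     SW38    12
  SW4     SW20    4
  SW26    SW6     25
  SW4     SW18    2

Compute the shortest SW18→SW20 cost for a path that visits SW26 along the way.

Best SW18 to SW26: SW18–SW31–SW26 costing 16
Shortest SW26→SW20: SW26–SW20 = 20
Total via SW26: 16 + 20 = 36 hops' cost.

36 hops' cost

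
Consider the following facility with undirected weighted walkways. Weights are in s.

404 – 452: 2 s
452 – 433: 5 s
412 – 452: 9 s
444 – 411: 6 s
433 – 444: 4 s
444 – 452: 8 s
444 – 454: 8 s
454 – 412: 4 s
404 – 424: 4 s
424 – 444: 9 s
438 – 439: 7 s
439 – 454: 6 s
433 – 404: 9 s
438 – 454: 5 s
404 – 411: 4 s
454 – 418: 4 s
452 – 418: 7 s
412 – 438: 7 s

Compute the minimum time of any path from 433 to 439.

18 s

Running Dijkstra from 433:
433: 0
444: 4  (via 433)
452: 5  (via 433)
404: 7  (via 452)
411: 10  (via 444)
424: 11  (via 404)
418: 12  (via 452)
454: 12  (via 444)
412: 14  (via 452)
438: 17  (via 454)
439: 18  (via 454)
Shortest route: 433 → 444 → 454 → 439 = 18 s.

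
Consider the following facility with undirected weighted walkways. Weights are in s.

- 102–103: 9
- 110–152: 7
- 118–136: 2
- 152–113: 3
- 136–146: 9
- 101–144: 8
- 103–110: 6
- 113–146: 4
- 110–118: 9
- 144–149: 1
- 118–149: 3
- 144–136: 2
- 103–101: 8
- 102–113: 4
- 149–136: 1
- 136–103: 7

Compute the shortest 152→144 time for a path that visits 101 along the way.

Best 152 to 101: 152 → 110 → 103 → 101 costing 21
Best 101 to 144: 101 → 144 costing 8
Total via 101: 21 + 8 = 29 s.

29 s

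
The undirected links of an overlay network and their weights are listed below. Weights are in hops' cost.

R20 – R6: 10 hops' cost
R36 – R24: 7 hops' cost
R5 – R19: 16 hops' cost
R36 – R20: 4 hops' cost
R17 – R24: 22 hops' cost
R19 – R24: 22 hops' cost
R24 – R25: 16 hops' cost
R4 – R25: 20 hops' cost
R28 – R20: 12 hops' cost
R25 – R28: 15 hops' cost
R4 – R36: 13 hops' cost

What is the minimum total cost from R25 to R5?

54 hops' cost

Running Dijkstra from R25:
R25: 0
R28: 15  (via R25)
R24: 16  (via R25)
R4: 20  (via R25)
R36: 23  (via R24)
R20: 27  (via R28)
R6: 37  (via R20)
R17: 38  (via R24)
R19: 38  (via R24)
R5: 54  (via R19)
Shortest route: R25–R24–R19–R5 = 54 hops' cost.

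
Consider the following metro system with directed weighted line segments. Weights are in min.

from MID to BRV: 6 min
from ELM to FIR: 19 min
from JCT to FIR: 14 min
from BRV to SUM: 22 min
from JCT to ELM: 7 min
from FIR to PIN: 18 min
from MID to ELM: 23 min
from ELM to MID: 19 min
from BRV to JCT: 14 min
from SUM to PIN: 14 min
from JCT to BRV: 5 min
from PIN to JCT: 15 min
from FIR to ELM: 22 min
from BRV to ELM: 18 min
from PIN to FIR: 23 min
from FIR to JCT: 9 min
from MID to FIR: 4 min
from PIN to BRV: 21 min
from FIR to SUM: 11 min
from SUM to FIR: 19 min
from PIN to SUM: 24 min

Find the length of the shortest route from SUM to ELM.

35 min

Running Dijkstra from SUM:
SUM: 0
PIN: 14  (via SUM)
FIR: 19  (via SUM)
JCT: 28  (via FIR)
BRV: 33  (via JCT)
ELM: 35  (via JCT)
Shortest route: SUM → FIR → JCT → ELM = 35 min.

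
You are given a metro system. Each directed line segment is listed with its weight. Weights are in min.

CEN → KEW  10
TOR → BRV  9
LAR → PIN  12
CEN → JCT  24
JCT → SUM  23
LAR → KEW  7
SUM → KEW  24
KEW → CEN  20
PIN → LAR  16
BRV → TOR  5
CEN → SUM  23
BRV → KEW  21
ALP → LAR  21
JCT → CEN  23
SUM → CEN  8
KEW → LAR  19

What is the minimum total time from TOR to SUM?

Candidate routes:
TOR - BRV - KEW - CEN - SUM: 9+21+20+23 = 73
TOR - BRV - KEW - CEN - JCT - SUM: 9+21+20+24+23 = 97
The minimum is 73 min via TOR - BRV - KEW - CEN - SUM.

73 min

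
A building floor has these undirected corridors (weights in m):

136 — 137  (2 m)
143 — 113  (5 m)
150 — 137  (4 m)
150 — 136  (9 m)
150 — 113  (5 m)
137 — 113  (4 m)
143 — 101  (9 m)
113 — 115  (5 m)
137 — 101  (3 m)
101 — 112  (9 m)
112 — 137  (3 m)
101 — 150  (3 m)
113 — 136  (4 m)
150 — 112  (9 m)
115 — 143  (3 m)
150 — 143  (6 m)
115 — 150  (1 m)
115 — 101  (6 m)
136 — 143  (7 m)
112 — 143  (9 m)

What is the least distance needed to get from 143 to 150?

Compare a few routes:
143 → 115 → 150: 3+1 = 4
143 → 150: 6 = 6
Cheapest is 143 → 115 → 150 at 4 m.

4 m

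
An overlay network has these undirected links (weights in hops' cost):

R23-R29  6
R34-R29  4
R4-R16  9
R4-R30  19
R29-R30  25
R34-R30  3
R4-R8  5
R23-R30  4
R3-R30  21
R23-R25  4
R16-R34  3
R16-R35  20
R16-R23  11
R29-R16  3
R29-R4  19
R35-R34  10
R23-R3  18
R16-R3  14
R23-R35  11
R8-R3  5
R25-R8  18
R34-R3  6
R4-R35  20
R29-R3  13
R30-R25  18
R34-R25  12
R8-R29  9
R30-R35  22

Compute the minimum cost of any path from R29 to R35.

14 hops' cost

Compare a few routes:
R29 → R16 → R34 → R35: 3+3+10 = 16
R29 → R34 → R35: 4+10 = 14
R29 → R23 → R35: 6+11 = 17
R29 → R34 → R30 → R23 → R35: 4+3+4+11 = 22
Cheapest is R29 → R34 → R35 at 14 hops' cost.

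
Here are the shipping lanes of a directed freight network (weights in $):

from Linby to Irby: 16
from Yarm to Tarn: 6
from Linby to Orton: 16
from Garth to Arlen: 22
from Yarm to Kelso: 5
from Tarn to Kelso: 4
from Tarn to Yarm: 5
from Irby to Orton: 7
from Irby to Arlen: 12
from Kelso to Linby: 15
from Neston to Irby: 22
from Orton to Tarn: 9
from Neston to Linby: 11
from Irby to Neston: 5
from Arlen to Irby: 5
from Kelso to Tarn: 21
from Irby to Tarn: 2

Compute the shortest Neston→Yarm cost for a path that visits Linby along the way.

Best Neston to Linby: Neston → Linby costing 11
Shortest Linby→Yarm: Linby → Irby → Tarn → Yarm = 23
Total via Linby: 11 + 23 = $34.

$34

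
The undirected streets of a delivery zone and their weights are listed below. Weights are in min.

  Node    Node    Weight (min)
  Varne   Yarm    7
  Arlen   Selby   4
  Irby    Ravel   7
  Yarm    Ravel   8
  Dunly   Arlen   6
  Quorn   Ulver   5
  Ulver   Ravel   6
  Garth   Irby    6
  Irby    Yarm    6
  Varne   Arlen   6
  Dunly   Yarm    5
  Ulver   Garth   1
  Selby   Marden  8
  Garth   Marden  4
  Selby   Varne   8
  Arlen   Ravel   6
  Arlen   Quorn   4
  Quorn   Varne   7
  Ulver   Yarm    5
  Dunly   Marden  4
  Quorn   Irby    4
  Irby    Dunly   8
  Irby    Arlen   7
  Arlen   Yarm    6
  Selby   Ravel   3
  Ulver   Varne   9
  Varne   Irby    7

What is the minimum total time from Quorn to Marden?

10 min

Shortest distances from Quorn:
Quorn: 0
Arlen: 4  (via Quorn)
Irby: 4  (via Quorn)
Ulver: 5  (via Quorn)
Garth: 6  (via Ulver)
Varne: 7  (via Quorn)
Selby: 8  (via Arlen)
Yarm: 10  (via Arlen)
Ravel: 10  (via Arlen)
Dunly: 10  (via Arlen)
Marden: 10  (via Garth)
Shortest route: Quorn → Ulver → Garth → Marden = 10 min.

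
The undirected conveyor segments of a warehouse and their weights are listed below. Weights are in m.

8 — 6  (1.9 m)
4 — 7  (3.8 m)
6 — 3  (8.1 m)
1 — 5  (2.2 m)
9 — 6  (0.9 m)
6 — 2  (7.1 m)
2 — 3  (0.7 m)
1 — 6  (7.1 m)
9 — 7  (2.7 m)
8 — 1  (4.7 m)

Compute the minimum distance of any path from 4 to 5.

16.2 m

Compare a few routes:
4 → 7 → 9 → 6 → 1 → 5: 3.8+2.7+0.9+7.1+2.2 = 16.7
4 → 7 → 9 → 6 → 8 → 1 → 5: 3.8+2.7+0.9+1.9+4.7+2.2 = 16.2
Cheapest is 4 → 7 → 9 → 6 → 8 → 1 → 5 at 16.2 m.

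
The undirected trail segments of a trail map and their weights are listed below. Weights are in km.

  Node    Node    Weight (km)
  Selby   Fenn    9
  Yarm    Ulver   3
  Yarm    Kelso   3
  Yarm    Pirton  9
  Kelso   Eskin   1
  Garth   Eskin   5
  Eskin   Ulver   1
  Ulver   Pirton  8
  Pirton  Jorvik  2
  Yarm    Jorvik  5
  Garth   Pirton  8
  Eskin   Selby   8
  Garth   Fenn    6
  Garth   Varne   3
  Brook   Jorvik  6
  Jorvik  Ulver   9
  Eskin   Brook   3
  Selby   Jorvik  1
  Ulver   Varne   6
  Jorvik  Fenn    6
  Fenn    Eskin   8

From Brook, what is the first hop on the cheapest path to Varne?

Enumerating some paths:
Brook → Eskin → Ulver → Varne: 3+1+6 = 10
Brook → Eskin → Garth → Varne: 3+5+3 = 11
The minimum is 10 km via Brook → Eskin → Ulver → Varne.
So from Brook the first move is to Eskin.

Eskin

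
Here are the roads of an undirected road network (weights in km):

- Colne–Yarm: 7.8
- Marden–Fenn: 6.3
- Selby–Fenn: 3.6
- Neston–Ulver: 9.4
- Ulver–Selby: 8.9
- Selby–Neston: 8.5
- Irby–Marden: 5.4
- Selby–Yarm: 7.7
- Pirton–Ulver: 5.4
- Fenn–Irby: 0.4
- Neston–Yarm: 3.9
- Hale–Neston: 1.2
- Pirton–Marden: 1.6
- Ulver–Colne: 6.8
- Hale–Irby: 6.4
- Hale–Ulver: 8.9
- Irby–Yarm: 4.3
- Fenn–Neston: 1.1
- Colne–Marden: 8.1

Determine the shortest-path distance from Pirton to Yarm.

Candidate routes:
Pirton–Marden–Irby–Yarm: 1.6+5.4+4.3 = 11.3
Pirton–Marden–Fenn–Irby–Yarm: 1.6+6.3+0.4+4.3 = 12.6
Pirton–Marden–Irby–Fenn–Neston–Yarm: 1.6+5.4+0.4+1.1+3.9 = 12.4
Cheapest is Pirton–Marden–Irby–Yarm at 11.3 km.

11.3 km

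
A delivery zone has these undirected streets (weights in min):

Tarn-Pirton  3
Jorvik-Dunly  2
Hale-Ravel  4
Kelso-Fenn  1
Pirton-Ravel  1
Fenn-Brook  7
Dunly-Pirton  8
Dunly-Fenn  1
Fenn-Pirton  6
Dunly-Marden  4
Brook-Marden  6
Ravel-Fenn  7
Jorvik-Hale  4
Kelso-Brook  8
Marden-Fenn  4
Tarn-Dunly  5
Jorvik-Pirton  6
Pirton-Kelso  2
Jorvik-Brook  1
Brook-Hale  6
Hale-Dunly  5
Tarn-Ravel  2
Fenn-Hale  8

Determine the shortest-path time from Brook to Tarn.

Shortest distances from Brook:
Brook: 0
Jorvik: 1  (via Brook)
Dunly: 3  (via Jorvik)
Fenn: 4  (via Dunly)
Kelso: 5  (via Fenn)
Hale: 5  (via Jorvik)
Marden: 6  (via Brook)
Pirton: 7  (via Jorvik)
Ravel: 8  (via Pirton)
Tarn: 8  (via Dunly)
Shortest route: Brook → Jorvik → Dunly → Tarn = 8 min.

8 min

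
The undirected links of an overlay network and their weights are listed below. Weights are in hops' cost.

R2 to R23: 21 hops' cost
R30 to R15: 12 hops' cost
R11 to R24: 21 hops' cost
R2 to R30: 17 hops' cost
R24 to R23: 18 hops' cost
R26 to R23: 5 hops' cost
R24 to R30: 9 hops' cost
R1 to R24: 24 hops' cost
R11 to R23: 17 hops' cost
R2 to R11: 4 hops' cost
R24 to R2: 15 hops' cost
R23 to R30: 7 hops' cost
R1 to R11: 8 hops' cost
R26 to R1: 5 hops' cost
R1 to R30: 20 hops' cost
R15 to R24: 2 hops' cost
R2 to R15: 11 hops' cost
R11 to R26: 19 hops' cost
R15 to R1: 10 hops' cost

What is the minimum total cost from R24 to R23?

Running Dijkstra from R24:
R24: 0
R15: 2  (via R24)
R30: 9  (via R24)
R1: 12  (via R15)
R2: 13  (via R15)
R23: 16  (via R30)
Shortest route: R24 → R30 → R23 = 16 hops' cost.

16 hops' cost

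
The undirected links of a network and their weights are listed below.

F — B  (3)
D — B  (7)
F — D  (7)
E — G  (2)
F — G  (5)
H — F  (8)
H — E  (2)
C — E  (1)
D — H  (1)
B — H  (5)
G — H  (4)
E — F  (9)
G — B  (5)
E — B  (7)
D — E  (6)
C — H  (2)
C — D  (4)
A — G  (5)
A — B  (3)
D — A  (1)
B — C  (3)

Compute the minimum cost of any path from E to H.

2

Enumerating some paths:
E → H: 2 = 2
E → C → H: 1+2 = 3
The minimum is 2 via E → H.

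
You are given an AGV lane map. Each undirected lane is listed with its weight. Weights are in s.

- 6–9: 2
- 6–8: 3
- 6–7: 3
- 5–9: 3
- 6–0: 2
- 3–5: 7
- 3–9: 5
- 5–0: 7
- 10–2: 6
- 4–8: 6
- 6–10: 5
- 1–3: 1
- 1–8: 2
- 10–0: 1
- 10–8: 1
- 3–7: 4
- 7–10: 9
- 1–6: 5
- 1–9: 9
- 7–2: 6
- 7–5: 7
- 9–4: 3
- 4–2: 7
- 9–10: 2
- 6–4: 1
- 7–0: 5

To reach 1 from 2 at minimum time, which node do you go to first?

Compare a few routes:
2 → 4 → 6 → 8 → 1: 7+1+3+2 = 13
2 → 10 → 8 → 1: 6+1+2 = 9
2 → 7 → 3 → 1: 6+4+1 = 11
Cheapest is 2 → 10 → 8 → 1 at 9 s.
So from 2 the first move is to 10.

10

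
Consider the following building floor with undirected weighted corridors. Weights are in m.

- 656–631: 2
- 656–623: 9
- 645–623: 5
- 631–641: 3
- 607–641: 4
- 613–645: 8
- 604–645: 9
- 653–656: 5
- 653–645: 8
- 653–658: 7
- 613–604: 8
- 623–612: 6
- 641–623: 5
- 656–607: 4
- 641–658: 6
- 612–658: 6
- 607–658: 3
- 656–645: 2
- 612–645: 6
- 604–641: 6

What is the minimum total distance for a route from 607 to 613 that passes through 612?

Best 607 to 612: 607–658–612 costing 9
Shortest 612→613: 612–645–613 = 14
Total via 612: 9 + 14 = 23 m.

23 m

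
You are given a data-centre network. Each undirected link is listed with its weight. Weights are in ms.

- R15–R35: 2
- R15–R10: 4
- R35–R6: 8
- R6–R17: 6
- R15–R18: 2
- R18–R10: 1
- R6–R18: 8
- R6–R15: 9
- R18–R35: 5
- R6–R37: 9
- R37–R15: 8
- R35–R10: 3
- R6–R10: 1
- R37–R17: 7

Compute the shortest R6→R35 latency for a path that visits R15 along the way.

6 ms

Shortest R6→R15: R6 → R10 → R18 → R15 = 4
Best R15 to R35: R15 → R35 costing 2
Total via R15: 4 + 2 = 6 ms.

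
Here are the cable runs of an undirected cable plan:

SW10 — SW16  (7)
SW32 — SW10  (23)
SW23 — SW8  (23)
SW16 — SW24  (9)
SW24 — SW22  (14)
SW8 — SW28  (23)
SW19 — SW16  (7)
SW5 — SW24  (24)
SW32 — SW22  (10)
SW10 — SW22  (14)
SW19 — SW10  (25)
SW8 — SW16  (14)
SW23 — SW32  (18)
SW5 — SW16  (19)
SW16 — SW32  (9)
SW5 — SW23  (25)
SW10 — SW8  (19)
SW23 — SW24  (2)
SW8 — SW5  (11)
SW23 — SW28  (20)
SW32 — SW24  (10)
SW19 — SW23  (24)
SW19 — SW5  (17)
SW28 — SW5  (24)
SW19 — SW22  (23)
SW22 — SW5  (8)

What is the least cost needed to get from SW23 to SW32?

12

Enumerating some paths:
SW23 - SW32: 18 = 18
SW23 - SW24 - SW32: 2+10 = 12
Cheapest is SW23 - SW24 - SW32 at 12.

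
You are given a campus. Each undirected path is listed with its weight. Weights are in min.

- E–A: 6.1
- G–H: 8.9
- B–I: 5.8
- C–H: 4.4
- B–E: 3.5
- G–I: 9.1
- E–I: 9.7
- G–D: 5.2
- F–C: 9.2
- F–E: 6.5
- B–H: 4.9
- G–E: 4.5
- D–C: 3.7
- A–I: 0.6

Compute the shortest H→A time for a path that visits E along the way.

Best H to E: H → B → E costing 8.4
Shortest E→A: E → A = 6.1
Total via E: 8.4 + 6.1 = 14.5 min.

14.5 min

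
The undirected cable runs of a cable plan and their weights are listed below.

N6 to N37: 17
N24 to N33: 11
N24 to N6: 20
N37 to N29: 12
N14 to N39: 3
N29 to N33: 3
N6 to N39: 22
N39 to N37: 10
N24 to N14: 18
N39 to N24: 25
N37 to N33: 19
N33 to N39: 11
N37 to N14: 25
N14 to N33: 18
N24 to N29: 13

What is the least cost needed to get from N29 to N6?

29

Compare a few routes:
N29–N37–N6: 12+17 = 29
N29–N24–N6: 13+20 = 33
The minimum is 29 via N29–N37–N6.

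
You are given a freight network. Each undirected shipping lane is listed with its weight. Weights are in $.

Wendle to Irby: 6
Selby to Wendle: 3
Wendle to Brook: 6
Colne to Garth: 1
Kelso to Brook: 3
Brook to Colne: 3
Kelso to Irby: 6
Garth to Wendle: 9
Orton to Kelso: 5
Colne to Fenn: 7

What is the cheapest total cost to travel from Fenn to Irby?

Shortest distances from Fenn:
Fenn: 0
Colne: 7  (via Fenn)
Garth: 8  (via Colne)
Brook: 10  (via Colne)
Kelso: 13  (via Brook)
Wendle: 16  (via Brook)
Orton: 18  (via Kelso)
Selby: 19  (via Wendle)
Irby: 19  (via Kelso)
Shortest route: Fenn–Colne–Brook–Kelso–Irby = $19.

$19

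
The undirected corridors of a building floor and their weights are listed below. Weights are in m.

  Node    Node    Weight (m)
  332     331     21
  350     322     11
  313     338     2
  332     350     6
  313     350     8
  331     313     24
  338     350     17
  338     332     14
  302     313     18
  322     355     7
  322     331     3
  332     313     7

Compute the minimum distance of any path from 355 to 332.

24 m

Shortest distances from 355:
355: 0
322: 7  (via 355)
331: 10  (via 322)
350: 18  (via 322)
332: 24  (via 350)
Shortest route: 355 → 322 → 350 → 332 = 24 m.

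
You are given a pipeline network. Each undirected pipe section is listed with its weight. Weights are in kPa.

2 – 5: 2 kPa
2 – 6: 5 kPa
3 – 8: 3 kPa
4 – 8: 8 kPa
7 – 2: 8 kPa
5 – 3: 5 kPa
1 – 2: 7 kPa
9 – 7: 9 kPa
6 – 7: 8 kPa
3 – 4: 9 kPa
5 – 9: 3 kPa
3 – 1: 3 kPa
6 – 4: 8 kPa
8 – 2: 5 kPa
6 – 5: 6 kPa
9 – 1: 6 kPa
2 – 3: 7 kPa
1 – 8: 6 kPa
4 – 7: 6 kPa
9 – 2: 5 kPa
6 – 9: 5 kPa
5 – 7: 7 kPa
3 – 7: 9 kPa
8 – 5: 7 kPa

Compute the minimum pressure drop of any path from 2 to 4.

13 kPa

Shortest distances from 2:
2: 0
5: 2  (via 2)
6: 5  (via 2)
8: 5  (via 2)
9: 5  (via 2)
1: 7  (via 2)
3: 7  (via 2)
7: 8  (via 2)
4: 13  (via 6)
Shortest route: 2–6–4 = 13 kPa.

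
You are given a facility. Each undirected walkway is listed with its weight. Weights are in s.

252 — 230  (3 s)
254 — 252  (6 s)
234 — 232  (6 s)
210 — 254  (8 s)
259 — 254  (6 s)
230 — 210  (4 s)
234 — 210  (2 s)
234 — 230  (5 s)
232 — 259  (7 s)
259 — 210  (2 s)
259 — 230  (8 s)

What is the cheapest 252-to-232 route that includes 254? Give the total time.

19 s

Best 252 to 254: 252 → 254 costing 6
Best 254 to 232: 254 → 259 → 232 costing 13
Total via 254: 6 + 13 = 19 s.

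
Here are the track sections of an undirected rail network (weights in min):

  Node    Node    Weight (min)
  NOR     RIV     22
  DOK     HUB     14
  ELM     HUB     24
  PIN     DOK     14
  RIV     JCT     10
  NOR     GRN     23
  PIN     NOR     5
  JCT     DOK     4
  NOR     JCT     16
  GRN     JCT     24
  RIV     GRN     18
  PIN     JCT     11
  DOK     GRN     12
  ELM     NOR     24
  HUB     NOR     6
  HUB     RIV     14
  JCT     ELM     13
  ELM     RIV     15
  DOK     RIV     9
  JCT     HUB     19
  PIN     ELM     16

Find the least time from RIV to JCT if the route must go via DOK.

Best RIV to DOK: RIV → DOK costing 9
Shortest DOK→JCT: DOK → JCT = 4
Total via DOK: 9 + 4 = 13 min.

13 min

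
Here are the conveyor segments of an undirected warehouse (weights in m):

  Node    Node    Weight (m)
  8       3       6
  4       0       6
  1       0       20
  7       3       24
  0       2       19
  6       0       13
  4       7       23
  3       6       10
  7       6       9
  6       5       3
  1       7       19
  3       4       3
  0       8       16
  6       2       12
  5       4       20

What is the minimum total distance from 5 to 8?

Candidate routes:
5 - 4 - 3 - 8: 20+3+6 = 29
5 - 6 - 0 - 4 - 3 - 8: 3+13+6+3+6 = 31
5 - 6 - 0 - 8: 3+13+16 = 32
5 - 6 - 3 - 8: 3+10+6 = 19
Cheapest is 5 - 6 - 3 - 8 at 19 m.

19 m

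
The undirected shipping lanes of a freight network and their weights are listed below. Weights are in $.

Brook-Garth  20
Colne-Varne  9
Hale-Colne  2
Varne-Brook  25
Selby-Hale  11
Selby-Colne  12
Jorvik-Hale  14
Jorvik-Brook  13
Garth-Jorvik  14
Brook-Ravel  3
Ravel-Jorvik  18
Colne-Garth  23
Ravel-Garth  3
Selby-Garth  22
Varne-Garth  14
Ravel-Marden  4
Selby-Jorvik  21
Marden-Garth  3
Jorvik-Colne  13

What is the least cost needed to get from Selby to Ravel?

Settle nodes by increasing distance from Selby:
Selby: 0
Hale: 11  (via Selby)
Colne: 12  (via Selby)
Varne: 21  (via Colne)
Jorvik: 21  (via Selby)
Garth: 22  (via Selby)
Marden: 25  (via Garth)
Ravel: 25  (via Garth)
Shortest route: Selby–Garth–Ravel = $25.

$25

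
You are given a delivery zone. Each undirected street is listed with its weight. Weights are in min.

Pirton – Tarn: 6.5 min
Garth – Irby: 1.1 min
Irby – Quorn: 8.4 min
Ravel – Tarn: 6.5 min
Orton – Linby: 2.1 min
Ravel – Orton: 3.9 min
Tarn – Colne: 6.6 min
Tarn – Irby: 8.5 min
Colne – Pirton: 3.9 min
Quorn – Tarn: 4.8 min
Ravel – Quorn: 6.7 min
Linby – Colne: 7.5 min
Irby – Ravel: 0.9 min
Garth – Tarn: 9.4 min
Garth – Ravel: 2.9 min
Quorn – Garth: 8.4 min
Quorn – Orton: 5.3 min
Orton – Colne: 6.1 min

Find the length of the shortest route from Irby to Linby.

Candidate routes:
Irby–Garth–Ravel–Orton–Linby: 1.1+2.9+3.9+2.1 = 10
Irby–Ravel–Orton–Linby: 0.9+3.9+2.1 = 6.9
Irby–Ravel–Quorn–Orton–Linby: 0.9+6.7+5.3+2.1 = 15
Cheapest is Irby–Ravel–Orton–Linby at 6.9 min.

6.9 min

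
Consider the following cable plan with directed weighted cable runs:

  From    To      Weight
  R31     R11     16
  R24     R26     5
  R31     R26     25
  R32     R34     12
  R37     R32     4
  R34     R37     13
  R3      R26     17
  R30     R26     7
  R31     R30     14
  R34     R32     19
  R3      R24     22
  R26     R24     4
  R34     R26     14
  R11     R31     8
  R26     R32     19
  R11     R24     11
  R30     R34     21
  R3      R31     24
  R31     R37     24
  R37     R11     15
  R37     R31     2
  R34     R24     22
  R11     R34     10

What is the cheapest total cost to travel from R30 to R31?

36

Shortest distances from R30:
R30: 0
R26: 7  (via R30)
R24: 11  (via R26)
R34: 21  (via R30)
R32: 26  (via R26)
R37: 34  (via R34)
R31: 36  (via R37)
Shortest route: R30–R34–R37–R31 = 36.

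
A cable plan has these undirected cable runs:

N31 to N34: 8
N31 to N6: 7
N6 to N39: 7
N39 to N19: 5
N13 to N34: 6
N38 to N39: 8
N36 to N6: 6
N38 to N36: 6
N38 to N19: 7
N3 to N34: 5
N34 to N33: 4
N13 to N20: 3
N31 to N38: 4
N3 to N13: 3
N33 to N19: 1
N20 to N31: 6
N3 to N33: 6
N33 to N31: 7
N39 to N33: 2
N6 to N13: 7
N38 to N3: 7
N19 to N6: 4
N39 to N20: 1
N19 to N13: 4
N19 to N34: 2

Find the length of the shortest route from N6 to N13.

Enumerating some paths:
N6–N13: 7 = 7
N6–N19–N13: 4+4 = 8
The minimum is 7 via N6–N13.

7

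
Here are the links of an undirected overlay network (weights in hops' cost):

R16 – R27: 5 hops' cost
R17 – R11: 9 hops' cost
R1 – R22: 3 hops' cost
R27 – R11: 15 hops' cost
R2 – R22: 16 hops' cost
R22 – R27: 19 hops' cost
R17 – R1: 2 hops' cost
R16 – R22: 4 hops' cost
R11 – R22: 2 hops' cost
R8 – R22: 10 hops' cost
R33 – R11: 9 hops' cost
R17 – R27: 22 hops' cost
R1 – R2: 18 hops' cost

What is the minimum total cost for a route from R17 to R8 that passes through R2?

Best R17 to R2: R17 → R1 → R2 costing 20
Best R2 to R8: R2 → R22 → R8 costing 26
Total via R2: 20 + 26 = 46 hops' cost.

46 hops' cost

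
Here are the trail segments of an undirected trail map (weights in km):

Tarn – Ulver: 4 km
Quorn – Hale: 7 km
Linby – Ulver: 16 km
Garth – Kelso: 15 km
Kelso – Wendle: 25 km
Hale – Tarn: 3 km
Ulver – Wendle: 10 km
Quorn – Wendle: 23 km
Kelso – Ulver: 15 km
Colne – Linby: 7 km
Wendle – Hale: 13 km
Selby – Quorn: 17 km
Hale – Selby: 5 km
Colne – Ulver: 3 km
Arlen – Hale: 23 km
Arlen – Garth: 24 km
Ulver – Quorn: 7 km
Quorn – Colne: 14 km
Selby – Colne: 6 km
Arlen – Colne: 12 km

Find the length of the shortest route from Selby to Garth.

39 km

Running Dijkstra from Selby:
Selby: 0
Hale: 5  (via Selby)
Colne: 6  (via Selby)
Tarn: 8  (via Hale)
Ulver: 9  (via Colne)
Quorn: 12  (via Hale)
Linby: 13  (via Colne)
Wendle: 18  (via Hale)
Arlen: 18  (via Colne)
Kelso: 24  (via Ulver)
Garth: 39  (via Kelso)
Shortest route: Selby–Colne–Ulver–Kelso–Garth = 39 km.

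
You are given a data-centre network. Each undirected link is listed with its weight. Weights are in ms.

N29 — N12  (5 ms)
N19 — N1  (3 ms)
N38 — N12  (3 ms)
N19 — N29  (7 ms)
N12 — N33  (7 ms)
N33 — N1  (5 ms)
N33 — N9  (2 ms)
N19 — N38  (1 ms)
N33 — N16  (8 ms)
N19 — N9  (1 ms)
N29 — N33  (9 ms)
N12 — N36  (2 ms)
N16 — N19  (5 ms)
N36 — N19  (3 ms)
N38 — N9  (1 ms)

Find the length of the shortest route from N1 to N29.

Shortest distances from N1:
N1: 0
N19: 3  (via N1)
N38: 4  (via N19)
N9: 4  (via N19)
N33: 5  (via N1)
N36: 6  (via N19)
N12: 7  (via N38)
N16: 8  (via N19)
N29: 10  (via N19)
Shortest route: N1–N19–N29 = 10 ms.

10 ms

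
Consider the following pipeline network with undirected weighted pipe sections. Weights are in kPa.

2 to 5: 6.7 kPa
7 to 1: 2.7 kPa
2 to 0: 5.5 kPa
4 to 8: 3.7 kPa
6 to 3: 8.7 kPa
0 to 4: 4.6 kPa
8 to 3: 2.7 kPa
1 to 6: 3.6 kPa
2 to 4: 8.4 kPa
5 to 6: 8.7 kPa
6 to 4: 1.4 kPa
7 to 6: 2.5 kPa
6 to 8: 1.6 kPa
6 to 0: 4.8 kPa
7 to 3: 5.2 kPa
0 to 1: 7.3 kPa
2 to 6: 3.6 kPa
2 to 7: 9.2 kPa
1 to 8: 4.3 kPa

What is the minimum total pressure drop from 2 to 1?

Running Dijkstra from 2:
2: 0
6: 3.6  (via 2)
4: 5  (via 6)
8: 5.2  (via 6)
0: 5.5  (via 2)
7: 6.1  (via 6)
5: 6.7  (via 2)
1: 7.2  (via 6)
Shortest route: 2 → 6 → 1 = 7.2 kPa.

7.2 kPa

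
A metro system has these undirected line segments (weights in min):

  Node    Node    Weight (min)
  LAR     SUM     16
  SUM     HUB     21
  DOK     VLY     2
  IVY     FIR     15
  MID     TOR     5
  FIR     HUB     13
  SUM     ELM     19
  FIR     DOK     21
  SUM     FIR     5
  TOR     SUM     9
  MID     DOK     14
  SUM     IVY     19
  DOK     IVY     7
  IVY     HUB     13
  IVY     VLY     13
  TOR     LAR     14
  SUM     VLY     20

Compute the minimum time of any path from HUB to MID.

32 min

Settle nodes by increasing distance from HUB:
HUB: 0
FIR: 13  (via HUB)
IVY: 13  (via HUB)
SUM: 18  (via FIR)
DOK: 20  (via IVY)
VLY: 22  (via DOK)
TOR: 27  (via SUM)
MID: 32  (via TOR)
Shortest route: HUB–FIR–SUM–TOR–MID = 32 min.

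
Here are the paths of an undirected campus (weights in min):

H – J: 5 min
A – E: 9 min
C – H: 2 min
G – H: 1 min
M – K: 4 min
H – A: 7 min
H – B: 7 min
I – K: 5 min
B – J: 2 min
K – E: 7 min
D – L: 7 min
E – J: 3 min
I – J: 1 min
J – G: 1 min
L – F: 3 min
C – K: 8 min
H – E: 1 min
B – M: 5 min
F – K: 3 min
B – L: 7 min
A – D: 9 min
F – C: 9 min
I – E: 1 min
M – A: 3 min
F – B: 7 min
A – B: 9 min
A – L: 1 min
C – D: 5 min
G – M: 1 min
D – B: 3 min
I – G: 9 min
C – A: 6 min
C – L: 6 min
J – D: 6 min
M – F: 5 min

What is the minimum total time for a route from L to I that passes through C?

Best L to C: L–C costing 6
Best C to I: C–H–E–I costing 4
Total via C: 6 + 4 = 10 min.

10 min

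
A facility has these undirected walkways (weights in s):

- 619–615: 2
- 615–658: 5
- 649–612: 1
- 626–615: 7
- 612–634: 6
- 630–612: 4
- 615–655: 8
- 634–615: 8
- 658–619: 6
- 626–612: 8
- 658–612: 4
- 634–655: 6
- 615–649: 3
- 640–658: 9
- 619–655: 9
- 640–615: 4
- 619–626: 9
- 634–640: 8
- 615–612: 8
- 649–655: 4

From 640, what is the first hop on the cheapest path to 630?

615

Candidate routes:
640–615–612–630: 4+8+4 = 16
640–615–649–612–630: 4+3+1+4 = 12
Cheapest is 640–615–649–612–630 at 12 s.
So from 640 the first move is to 615.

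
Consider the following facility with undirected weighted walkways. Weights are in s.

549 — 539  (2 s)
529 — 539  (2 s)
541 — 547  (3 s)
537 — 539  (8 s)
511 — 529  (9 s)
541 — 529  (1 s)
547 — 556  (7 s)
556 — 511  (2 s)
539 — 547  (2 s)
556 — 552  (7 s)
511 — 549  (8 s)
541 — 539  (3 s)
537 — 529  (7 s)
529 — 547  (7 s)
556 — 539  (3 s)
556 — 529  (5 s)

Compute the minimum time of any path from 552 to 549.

Candidate routes:
552 → 556 → 529 → 539 → 549: 7+5+2+2 = 16
552 → 556 → 539 → 549: 7+3+2 = 12
Cheapest is 552 → 556 → 539 → 549 at 12 s.

12 s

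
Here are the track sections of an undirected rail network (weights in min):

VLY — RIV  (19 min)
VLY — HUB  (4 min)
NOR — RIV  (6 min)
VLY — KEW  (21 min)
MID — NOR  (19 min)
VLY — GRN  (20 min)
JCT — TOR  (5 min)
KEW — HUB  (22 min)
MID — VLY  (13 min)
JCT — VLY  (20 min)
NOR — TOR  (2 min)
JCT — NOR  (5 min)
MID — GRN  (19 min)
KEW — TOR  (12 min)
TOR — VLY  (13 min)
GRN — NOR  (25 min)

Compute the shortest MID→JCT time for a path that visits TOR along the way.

Shortest MID→TOR: MID–NOR–TOR = 21
Shortest TOR→JCT: TOR–JCT = 5
Total via TOR: 21 + 5 = 26 min.

26 min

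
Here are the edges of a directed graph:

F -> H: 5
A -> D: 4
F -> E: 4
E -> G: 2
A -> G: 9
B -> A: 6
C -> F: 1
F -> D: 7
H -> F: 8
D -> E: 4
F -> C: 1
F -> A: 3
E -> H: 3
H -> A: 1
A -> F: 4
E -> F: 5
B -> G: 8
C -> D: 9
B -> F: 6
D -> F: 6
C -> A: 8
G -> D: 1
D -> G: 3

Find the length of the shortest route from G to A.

9

Running Dijkstra from G:
G: 0
D: 1  (via G)
E: 5  (via D)
F: 7  (via D)
C: 8  (via F)
H: 8  (via E)
A: 9  (via H)
Shortest route: G–D–E–H–A = 9.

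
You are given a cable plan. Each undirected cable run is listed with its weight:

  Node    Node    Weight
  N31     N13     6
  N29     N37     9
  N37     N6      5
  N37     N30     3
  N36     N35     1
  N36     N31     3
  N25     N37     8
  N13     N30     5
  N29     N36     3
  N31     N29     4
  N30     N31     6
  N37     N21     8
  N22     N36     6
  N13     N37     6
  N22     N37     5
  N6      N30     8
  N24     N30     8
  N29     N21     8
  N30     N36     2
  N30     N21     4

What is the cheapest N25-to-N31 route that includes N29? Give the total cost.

Shortest N25→N29: N25–N37–N30–N36–N29 = 16
Best N29 to N31: N29–N31 costing 4
Total via N29: 16 + 4 = 20.

20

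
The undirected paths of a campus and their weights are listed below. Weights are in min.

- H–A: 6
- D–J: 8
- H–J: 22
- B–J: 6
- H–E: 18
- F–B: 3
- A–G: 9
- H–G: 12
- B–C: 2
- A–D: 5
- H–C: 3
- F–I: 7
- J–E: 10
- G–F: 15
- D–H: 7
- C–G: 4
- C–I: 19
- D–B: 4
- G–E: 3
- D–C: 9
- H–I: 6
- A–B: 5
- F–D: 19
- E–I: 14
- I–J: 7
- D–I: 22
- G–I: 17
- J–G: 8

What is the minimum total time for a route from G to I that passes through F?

16 min

Shortest G→F: G → C → B → F = 9
Shortest F→I: F → I = 7
Total via F: 9 + 7 = 16 min.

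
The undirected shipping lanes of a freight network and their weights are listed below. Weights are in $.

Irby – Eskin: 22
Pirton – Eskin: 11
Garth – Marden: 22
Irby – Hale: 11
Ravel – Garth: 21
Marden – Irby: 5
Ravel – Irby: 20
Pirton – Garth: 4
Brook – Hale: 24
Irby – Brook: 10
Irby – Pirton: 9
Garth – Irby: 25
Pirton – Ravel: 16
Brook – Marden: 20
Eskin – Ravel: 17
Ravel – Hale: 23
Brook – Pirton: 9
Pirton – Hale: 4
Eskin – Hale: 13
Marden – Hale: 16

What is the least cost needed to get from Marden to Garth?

$18

Enumerating some paths:
Marden–Irby–Pirton–Garth: 5+9+4 = 18
Marden–Garth: 22 = 22
The minimum is $18 via Marden–Irby–Pirton–Garth.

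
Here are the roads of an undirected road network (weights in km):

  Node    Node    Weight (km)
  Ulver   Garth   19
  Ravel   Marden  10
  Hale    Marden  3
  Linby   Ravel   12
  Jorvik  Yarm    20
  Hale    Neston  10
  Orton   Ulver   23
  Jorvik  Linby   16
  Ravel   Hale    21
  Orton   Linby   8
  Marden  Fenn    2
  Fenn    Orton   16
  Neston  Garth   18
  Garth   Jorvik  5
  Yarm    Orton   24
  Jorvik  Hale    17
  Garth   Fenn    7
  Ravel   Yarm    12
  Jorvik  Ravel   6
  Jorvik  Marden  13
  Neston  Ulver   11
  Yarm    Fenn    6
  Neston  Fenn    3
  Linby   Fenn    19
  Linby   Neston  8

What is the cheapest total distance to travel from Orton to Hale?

21 km

Enumerating some paths:
Orton - Fenn - Marden - Hale: 16+2+3 = 21
Orton - Fenn - Neston - Hale: 16+3+10 = 29
Orton - Linby - Neston - Fenn - Marden - Hale: 8+8+3+2+3 = 24
Orton - Linby - Neston - Hale: 8+8+10 = 26
Cheapest is Orton - Fenn - Marden - Hale at 21 km.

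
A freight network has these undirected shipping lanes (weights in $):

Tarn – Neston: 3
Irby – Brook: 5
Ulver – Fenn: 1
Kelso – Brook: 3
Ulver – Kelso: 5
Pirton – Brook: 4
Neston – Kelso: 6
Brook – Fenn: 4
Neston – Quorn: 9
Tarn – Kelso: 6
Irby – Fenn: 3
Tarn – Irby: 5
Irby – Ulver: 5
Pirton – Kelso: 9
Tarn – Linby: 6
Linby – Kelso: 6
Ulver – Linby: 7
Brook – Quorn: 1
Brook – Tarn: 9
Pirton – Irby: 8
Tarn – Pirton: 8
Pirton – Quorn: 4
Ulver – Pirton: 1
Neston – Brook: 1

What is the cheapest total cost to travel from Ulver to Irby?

$4

Compare a few routes:
Ulver–Fenn–Irby: 1+3 = 4
Ulver–Pirton–Irby: 1+8 = 9
Ulver–Irby: 5 = 5
The minimum is $4 via Ulver–Fenn–Irby.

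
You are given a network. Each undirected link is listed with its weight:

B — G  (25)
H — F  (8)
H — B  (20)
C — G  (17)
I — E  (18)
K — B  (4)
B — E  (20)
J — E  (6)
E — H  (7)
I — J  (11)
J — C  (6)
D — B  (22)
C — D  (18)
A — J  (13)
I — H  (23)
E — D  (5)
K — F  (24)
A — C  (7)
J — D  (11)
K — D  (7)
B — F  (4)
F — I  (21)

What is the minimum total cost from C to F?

Enumerating some paths:
C–J–E–D–K–B–F: 6+6+5+7+4+4 = 32
C–J–D–K–B–F: 6+11+7+4+4 = 32
C–J–E–H–F: 6+6+7+8 = 27
The minimum is 27 via C–J–E–H–F.

27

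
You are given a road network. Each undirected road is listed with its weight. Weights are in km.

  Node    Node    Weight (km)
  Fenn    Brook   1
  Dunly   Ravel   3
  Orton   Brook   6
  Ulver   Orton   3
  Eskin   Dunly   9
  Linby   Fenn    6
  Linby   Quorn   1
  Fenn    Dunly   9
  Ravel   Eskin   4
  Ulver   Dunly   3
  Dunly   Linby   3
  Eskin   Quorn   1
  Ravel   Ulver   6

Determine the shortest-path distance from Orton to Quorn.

Shortest distances from Orton:
Orton: 0
Ulver: 3  (via Orton)
Brook: 6  (via Orton)
Dunly: 6  (via Ulver)
Fenn: 7  (via Brook)
Ravel: 9  (via Ulver)
Linby: 9  (via Dunly)
Quorn: 10  (via Linby)
Shortest route: Orton–Ulver–Dunly–Linby–Quorn = 10 km.

10 km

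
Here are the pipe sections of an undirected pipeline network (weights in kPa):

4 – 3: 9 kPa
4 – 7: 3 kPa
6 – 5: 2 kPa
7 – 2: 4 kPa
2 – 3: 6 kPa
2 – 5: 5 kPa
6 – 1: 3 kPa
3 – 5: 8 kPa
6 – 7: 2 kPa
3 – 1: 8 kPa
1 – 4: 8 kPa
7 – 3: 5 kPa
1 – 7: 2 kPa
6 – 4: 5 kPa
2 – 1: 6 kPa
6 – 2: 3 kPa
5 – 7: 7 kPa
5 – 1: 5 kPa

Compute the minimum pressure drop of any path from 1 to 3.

7 kPa

Candidate routes:
1 → 7 → 3: 2+5 = 7
1 → 3: 8 = 8
Cheapest is 1 → 7 → 3 at 7 kPa.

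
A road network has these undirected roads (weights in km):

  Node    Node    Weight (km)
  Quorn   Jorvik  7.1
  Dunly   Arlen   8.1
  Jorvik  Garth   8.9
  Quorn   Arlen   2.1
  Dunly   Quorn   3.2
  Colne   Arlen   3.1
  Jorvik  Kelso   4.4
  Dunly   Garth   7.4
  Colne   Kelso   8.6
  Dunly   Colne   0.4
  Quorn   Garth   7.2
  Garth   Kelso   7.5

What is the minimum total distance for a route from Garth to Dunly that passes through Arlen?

12.8 km

Best Garth to Arlen: Garth → Quorn → Arlen costing 9.3
Best Arlen to Dunly: Arlen → Colne → Dunly costing 3.5
Total via Arlen: 9.3 + 3.5 = 12.8 km.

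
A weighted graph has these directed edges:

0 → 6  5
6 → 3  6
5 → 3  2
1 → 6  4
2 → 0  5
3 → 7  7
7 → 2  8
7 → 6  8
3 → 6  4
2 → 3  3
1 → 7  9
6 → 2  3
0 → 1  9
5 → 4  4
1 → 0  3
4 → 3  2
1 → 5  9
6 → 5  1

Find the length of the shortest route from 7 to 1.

22

Running Dijkstra from 7:
7: 0
2: 8  (via 7)
6: 8  (via 7)
5: 9  (via 6)
3: 11  (via 2)
0: 13  (via 2)
4: 13  (via 5)
1: 22  (via 0)
Shortest route: 7–2–0–1 = 22.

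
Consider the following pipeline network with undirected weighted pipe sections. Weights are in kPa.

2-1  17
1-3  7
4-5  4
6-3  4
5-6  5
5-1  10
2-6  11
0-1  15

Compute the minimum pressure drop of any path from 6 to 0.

26 kPa

Enumerating some paths:
6–3–1–0: 4+7+15 = 26
6–5–1–0: 5+10+15 = 30
The minimum is 26 kPa via 6–3–1–0.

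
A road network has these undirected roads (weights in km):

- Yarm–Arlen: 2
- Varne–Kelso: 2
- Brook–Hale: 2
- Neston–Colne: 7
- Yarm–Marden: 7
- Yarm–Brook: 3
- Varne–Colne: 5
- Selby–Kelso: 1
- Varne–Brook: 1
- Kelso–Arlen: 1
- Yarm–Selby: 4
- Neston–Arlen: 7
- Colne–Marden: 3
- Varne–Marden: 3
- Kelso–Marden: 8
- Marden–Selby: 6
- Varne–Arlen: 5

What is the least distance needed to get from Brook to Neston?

11 km

Candidate routes:
Brook–Varne–Kelso–Arlen–Neston: 1+2+1+7 = 11
Brook–Yarm–Arlen–Neston: 3+2+7 = 12
Brook–Varne–Colne–Neston: 1+5+7 = 13
The minimum is 11 km via Brook–Varne–Kelso–Arlen–Neston.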